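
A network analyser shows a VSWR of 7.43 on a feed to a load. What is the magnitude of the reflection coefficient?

|Γ| ≈ 0.763

|Γ| = (S − 1)/(S + 1) = (7.43 − 1)/(7.43 + 1) = 6.43/8.43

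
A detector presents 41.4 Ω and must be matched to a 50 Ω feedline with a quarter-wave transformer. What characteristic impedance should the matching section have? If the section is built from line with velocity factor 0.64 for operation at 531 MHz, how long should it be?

Z_qwt = √(Z_0·R_L) = √(50 × 41.4) = √2070
λ = 0.64·c/f = 0.362 m, so l = λ/4 = 0.0904 m

Z_qwt ≈ 45.5 Ω; length ≈ 9.04 cm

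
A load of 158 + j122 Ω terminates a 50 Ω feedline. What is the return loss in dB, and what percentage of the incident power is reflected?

RL ≈ 3.41 dB; 45.7% of incident power reflected

Γ = (108 + j122)/(208 + j122), |Γ| = 0.676
RL = −20·log₁₀(0.676) = 3.41 dB
P_refl/P_inc = |Γ|² = 0.457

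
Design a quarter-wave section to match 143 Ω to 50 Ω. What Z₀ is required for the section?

Z_qwt ≈ 84.6 Ω

Z_qwt = √(Z_0·R_L) = √(50 × 143) = √7150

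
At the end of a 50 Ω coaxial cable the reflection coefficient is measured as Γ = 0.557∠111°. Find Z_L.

Z_L = Z_0·(1 + Γ)/(1 − Γ) = 50·(0.8 + j0.52)/(1.2 − j0.52)

Z_L ≈ 20.2 + j30.4 Ω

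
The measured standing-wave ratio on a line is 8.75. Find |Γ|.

|Γ| ≈ 0.795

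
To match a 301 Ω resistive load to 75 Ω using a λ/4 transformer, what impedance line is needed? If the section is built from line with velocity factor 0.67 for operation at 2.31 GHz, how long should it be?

Z_qwt ≈ 150 Ω; length ≈ 2.18 cm

Z_qwt = √(Z_0·R_L) = √(75 × 301) = √22580
λ = 0.67·c/f = 0.087 m, so l = λ/4 = 0.0218 m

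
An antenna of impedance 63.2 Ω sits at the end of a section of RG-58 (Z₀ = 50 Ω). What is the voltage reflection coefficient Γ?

Γ = 0.117

Γ = (Z_L − Z_0)/(Z_L + Z_0) = (63.2 − 50)/(63.2 + 50) = 13.2/113.2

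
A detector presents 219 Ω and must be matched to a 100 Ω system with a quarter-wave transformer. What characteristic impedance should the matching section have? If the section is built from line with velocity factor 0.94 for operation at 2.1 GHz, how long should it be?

Z_qwt ≈ 148 Ω; length ≈ 3.36 cm

Z_qwt = √(Z_0·R_L) = √(100 × 219) = √21900
λ = 0.94·c/f = 0.134 m, so l = λ/4 = 0.0336 m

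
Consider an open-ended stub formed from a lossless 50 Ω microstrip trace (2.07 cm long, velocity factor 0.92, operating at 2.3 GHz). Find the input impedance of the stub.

λ = v/f = 0.92·c / 2.3 GHz = 0.12 m
βl = 2π·l/λ = 2π × 0.173 = 62.1°
tan(βl) = 1.89
For an open-ended stub, Z_in = −jZ_0·cot(βl) = −jZ_0/tan(βl)

Z_in ≈ −j26.5 Ω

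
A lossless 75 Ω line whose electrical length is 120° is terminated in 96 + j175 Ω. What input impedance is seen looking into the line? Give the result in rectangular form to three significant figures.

Z_in ≈ 12.7 + j14.5 Ω

tan(βl) = tan(120°) = -1.73
Z_in = Z_0·(Z_L + jZ_0·tanβl)/(Z_0 + jZ_L·tanβl)
     = 75·(96 + j45.1)/(378 − j166)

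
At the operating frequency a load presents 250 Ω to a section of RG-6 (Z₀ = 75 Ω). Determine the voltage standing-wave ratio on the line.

Γ = (250 − 75)/(250 + 75) = 0.538
VSWR = (1 + 0.538)/(1 − 0.538)

VSWR ≈ 3.33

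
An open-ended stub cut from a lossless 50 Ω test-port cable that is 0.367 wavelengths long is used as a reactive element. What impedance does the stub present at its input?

βl = 2π × 0.367 = 132°
tan(βl) = -1.11
For an open-ended stub, Z_in = −jZ_0·cot(βl) = −jZ_0/tan(βl)

Z_in ≈ +j45.2 Ω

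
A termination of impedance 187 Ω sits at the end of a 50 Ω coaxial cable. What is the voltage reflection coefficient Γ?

Γ = (Z_L − Z_0)/(Z_L + Z_0) = (187 − 50)/(187 + 50) = 137/237

Γ = 0.578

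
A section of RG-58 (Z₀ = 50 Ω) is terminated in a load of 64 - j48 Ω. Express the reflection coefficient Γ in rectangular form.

Γ ≈ 0.255 − j0.314

Γ = (Z_L − Z_0)/(Z_L + Z_0) = (14 − j48)/(114 − j48)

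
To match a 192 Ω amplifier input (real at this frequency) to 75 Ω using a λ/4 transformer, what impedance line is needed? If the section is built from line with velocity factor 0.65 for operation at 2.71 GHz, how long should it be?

Z_qwt ≈ 120 Ω; length ≈ 1.8 cm

Z_qwt = √(Z_0·R_L) = √(75 × 192) = √14400
λ = 0.65·c/f = 0.072 m, so l = λ/4 = 0.018 m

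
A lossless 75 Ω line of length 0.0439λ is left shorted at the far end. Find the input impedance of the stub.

βl = 2π × 0.0439 = 15.8°
tan(βl) = 0.283
For a shorted stub, Z_in = jZ_0·tan(βl)

Z_in ≈ +j21.2 Ω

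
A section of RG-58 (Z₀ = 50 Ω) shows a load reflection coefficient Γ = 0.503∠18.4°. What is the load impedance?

Z_L ≈ 125 + j53.2 Ω

Z_L = Z_0·(1 + Γ)/(1 − Γ) = 50·(1.48 + j0.159)/(0.523 − j0.159)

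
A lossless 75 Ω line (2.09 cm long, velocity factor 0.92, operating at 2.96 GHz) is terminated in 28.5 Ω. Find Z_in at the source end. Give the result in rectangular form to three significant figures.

Z_in ≈ 171 + j61.4 Ω

λ = v/f = 0.92·c / 2.96 GHz = 0.0932 m
βl = 2π·l/λ = 2π × 0.224 = 80.7°
tan(βl) = tan(80.7°) = 6.1
Z_in = Z_0·(Z_L + jZ_0·tanβl)/(Z_0 + jZ_L·tanβl)
     = 75·(28.5 + j458)/(75 + j174)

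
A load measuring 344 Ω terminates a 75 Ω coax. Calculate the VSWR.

Γ = (344 − 75)/(344 + 75) = 0.642
VSWR = (1 + 0.642)/(1 − 0.642)

VSWR ≈ 4.59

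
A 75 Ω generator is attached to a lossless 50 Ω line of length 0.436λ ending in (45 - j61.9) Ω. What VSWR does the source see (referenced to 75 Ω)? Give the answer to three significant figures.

VSWR ≈ 2.34

βl = 2π × 0.436 = 157°
tan(βl) = -0.425
Z_in = Z_0·(Z_L + jZ_0·tanβl)/(Z_0 + jZ_L·tanβl) = 143 − j59.8 Ω
Γ_s = (Z_in − Z_s)/(Z_in + Z_s) = (68.4 − j59.8)/(218 − j59.8), |Γ_s| = 0.401
VSWR = (1 + |Γ_s|)/(1 − |Γ_s|)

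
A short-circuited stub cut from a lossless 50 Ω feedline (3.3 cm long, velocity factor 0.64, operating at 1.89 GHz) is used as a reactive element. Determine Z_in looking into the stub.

Z_in ≈ −j98.4 Ω

λ = v/f = 0.64·c / 1.89 GHz = 0.102 m
βl = 2π·l/λ = 2π × 0.325 = 117°
tan(βl) = -1.97
For a short-circuited stub, Z_in = jZ_0·tan(βl)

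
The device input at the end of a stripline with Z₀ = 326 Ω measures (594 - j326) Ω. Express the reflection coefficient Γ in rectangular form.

Γ ≈ 0.37 − j0.223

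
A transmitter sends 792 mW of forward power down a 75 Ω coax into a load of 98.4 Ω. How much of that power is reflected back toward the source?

Γ = (98.4 − 75)/(98.4 + 75) = 0.135
|Γ|² = 0.0182
P_refl = |Γ|²·P_inc = 14.4 mW, P_del = (1 − |Γ|²)·P_inc = 778 mW

P_reflected ≈ 14.4 mW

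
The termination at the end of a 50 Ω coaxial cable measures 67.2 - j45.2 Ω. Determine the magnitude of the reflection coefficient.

Γ = (Z_L − Z_0)/(Z_L + Z_0) = (17.2 − j45.2)/(117.2 − j45.2)
|Γ| = 48.4/126

|Γ| ≈ 0.385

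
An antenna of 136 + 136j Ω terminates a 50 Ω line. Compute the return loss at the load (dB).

Γ = (86 + j136)/(186 + j136), |Γ| = 0.698
RL = −20·log₁₀|Γ| = −20·log₁₀(0.698)

RL ≈ 3.12 dB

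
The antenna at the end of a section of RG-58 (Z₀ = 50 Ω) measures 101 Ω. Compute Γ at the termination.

Γ = 0.338

Γ = (Z_L − Z_0)/(Z_L + Z_0) = (101 − 50)/(101 + 50) = 51/151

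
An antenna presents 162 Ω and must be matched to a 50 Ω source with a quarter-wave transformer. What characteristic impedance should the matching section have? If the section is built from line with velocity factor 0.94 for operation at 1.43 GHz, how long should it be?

Z_qwt = √(Z_0·R_L) = √(50 × 162) = √8100
λ = 0.94·c/f = 0.197 m, so l = λ/4 = 0.0493 m

Z_qwt ≈ 90 Ω; length ≈ 4.93 cm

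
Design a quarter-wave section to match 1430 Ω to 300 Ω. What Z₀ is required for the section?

Z_qwt ≈ 655 Ω

Z_qwt = √(Z_0·R_L) = √(300 × 1430) = √429000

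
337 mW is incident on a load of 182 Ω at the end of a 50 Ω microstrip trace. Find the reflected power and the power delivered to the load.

Γ = (182 − 50)/(182 + 50) = 0.569
|Γ|² = 0.324
P_refl = |Γ|²·P_inc = 109 mW, P_del = (1 − |Γ|²)·P_inc = 228 mW

P_reflected ≈ 109 mW; P_delivered ≈ 228 mW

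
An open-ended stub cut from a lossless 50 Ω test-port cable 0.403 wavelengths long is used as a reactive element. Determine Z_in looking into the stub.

βl = 2π × 0.403 = 145°
tan(βl) = -0.698
For an open-ended stub, Z_in = −jZ_0·cot(βl) = −jZ_0/tan(βl)

Z_in ≈ +j71.6 Ω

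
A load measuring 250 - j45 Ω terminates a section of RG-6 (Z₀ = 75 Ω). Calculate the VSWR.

Γ = (Z_L − Z_0)/(Z_L + Z_0) = (175 − j45)/(325 − j45)
|Γ| = 181/328 = 0.551
VSWR = (1 + |Γ|)/(1 − |Γ|) = 1.55/0.449

VSWR ≈ 3.45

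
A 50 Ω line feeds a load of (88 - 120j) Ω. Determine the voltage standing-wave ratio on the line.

VSWR ≈ 5.42

Γ = (Z_L − Z_0)/(Z_L + Z_0) = (38 − j120)/(138 − j120)
|Γ| = 126/183 = 0.688
VSWR = (1 + |Γ|)/(1 − |Γ|) = 1.69/0.312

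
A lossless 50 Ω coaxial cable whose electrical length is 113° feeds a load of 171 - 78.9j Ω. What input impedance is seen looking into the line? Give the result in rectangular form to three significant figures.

Z_in ≈ 15.5 + j26.4 Ω

tan(βl) = tan(113°) = -2.36
Z_in = Z_0·(Z_L + jZ_0·tanβl)/(Z_0 + jZ_L·tanβl)
     = 50·(171 − j197)/(-136 − j403)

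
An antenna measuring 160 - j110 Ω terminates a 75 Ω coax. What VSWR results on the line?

Γ = (Z_L − Z_0)/(Z_L + Z_0) = (85 − j110)/(235 − j110)
|Γ| = 139/259 = 0.536
VSWR = (1 + |Γ|)/(1 − |Γ|) = 1.54/0.464

VSWR ≈ 3.31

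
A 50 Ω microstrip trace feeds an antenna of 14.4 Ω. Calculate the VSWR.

Γ = (14.4 − 50)/(14.4 + 50) = -0.553
VSWR = (1 + 0.553)/(1 − 0.553)

VSWR ≈ 3.47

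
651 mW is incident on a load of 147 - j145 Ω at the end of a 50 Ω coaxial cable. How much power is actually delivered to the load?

|Γ| = |(97 − j145)/(197 − j145)| = 0.713
|Γ|² = 0.509
P_refl = |Γ|²·P_inc = 331 mW, P_del = (1 − |Γ|²)·P_inc = 320 mW

P_delivered ≈ 320 mW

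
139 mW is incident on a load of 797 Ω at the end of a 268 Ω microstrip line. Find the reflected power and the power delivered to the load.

Γ = (797 − 268)/(797 + 268) = 0.497
|Γ|² = 0.247
P_refl = |Γ|²·P_inc = 34.3 mW, P_del = (1 − |Γ|²)·P_inc = 105 mW

P_reflected ≈ 34.3 mW; P_delivered ≈ 105 mW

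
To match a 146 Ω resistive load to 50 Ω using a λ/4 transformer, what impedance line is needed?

Z_qwt = √(Z_0·R_L) = √(50 × 146) = √7300

Z_qwt ≈ 85.4 Ω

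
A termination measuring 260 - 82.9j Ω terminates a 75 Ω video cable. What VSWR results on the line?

VSWR ≈ 3.85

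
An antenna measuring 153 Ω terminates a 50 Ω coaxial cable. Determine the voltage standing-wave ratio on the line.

For a purely resistive load, VSWR = R_L/Z_0 or Z_0/R_L (whichever > 1) = 153/50

VSWR ≈ 3.06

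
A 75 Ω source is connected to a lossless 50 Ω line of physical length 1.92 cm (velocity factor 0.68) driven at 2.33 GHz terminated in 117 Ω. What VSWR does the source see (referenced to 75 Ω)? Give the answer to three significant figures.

VSWR ≈ 3.45

λ = v/f = 0.68·c / 2.33 GHz = 0.0876 m
βl = 2π·l/λ = 2π × 0.219 = 78.9°
tan(βl) = 5.12
Z_in = Z_0·(Z_L + jZ_0·tanβl)/(Z_0 + jZ_L·tanβl) = 22 − j7.93 Ω
Γ_s = (Z_in − Z_s)/(Z_in + Z_s) = (-53 − j7.93)/(97 − j7.93), |Γ_s| = 0.55
VSWR = (1 + |Γ_s|)/(1 − |Γ_s|)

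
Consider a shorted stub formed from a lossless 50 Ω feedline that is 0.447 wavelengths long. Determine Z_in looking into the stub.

βl = 2π × 0.447 = 161°
tan(βl) = -0.346
For a shorted stub, Z_in = jZ_0·tan(βl)

Z_in ≈ −j17.3 Ω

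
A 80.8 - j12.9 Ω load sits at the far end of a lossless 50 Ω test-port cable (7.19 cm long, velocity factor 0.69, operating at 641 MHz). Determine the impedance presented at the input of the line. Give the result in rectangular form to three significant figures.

Z_in ≈ 29.8 − j0.733 Ω

λ = v/f = 0.69·c / 641 MHz = 0.323 m
βl = 2π·l/λ = 2π × 0.223 = 80.2°
tan(βl) = tan(80.2°) = 5.76
Z_in = Z_0·(Z_L + jZ_0·tanβl)/(Z_0 + jZ_L·tanβl)
     = 50·(80.8 + j275)/(124 + j465)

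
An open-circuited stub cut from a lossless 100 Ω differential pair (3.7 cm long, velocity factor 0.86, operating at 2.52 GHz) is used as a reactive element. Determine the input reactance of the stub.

X_in ≈ 84.2 Ω (inductive)

λ = v/f = 0.86·c / 2.52 GHz = 0.102 m
βl = 2π·l/λ = 2π × 0.361 = 130°
tan(βl) = -1.19
For an open-circuited stub, Z_in = −jZ_0·cot(βl) = −jZ_0/tan(βl)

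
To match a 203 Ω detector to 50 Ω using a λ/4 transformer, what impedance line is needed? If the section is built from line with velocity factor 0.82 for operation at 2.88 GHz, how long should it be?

Z_qwt ≈ 101 Ω; length ≈ 2.14 cm

Z_qwt = √(Z_0·R_L) = √(50 × 203) = √10150
λ = 0.82·c/f = 0.0854 m, so l = λ/4 = 0.0214 m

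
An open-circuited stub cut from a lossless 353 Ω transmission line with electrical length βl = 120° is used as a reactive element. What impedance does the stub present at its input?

Z_in ≈ +j204 Ω

tan(βl) = -1.73
For an open-circuited stub, Z_in = −jZ_0·cot(βl) = −jZ_0/tan(βl)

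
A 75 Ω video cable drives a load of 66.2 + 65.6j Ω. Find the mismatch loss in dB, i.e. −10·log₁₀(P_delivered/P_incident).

Γ = (-8.8 + j65.6)/(141.2 + j65.6), |Γ| = 0.425
|Γ|² = 0.181, so P_del/P_inc = 1 − |Γ|² = 0.819
ML = −10·log₁₀(1 − |Γ|²)

mismatch loss ≈ 0.866 dB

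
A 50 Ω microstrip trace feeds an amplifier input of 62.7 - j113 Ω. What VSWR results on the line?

VSWR ≈ 5.96

Γ = (Z_L − Z_0)/(Z_L + Z_0) = (12.7 − j113)/(112.7 − j113)
|Γ| = 114/160 = 0.713
VSWR = (1 + |Γ|)/(1 − |Γ|) = 1.71/0.287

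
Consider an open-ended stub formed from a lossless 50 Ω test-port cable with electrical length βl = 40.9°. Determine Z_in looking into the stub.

Z_in ≈ −j57.7 Ω

tan(βl) = 0.866
For an open-ended stub, Z_in = −jZ_0·cot(βl) = −jZ_0/tan(βl)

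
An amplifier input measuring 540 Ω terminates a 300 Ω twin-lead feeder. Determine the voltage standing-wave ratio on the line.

VSWR ≈ 1.8

Γ = (540 − 300)/(540 + 300) = 0.286
VSWR = (1 + 0.286)/(1 − 0.286)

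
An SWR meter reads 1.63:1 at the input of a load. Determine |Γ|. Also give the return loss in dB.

|Γ| ≈ 0.24; return loss ≈ 12.4 dB

|Γ| = (S − 1)/(S + 1) = (1.63 − 1)/(1.63 + 1) = 0.63/2.63
RL = −20·log₁₀|Γ| = −20·log₁₀(0.24)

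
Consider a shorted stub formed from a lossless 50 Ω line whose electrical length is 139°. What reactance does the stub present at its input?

tan(βl) = -0.869
For a shorted stub, Z_in = jZ_0·tan(βl)

X_in ≈ -43.5 Ω (capacitive)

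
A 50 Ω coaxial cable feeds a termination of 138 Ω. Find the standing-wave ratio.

VSWR ≈ 2.76

Γ = (138 − 50)/(138 + 50) = 0.468
VSWR = (1 + 0.468)/(1 − 0.468)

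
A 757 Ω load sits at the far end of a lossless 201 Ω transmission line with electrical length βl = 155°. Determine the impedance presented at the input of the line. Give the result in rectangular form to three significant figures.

tan(βl) = tan(155°) = -0.466
Z_in = Z_0·(Z_L + jZ_0·tanβl)/(Z_0 + jZ_L·tanβl)
     = 201·(757 − j93.7)/(201 − j353)

Z_in ≈ 226 + j303 Ω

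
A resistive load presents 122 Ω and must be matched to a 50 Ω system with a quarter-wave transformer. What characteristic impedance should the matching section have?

Z_qwt ≈ 78.1 Ω

Z_qwt = √(Z_0·R_L) = √(50 × 122) = √6100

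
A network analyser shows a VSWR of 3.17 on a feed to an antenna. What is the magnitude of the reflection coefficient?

|Γ| ≈ 0.52

|Γ| = (S − 1)/(S + 1) = (3.17 − 1)/(3.17 + 1) = 2.17/4.17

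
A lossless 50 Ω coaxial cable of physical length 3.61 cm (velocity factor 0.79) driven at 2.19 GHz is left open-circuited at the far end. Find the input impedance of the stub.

λ = v/f = 0.79·c / 2.19 GHz = 0.108 m
βl = 2π·l/λ = 2π × 0.334 = 120°
tan(βl) = -1.73
For an open-circuited stub, Z_in = −jZ_0·cot(βl) = −jZ_0/tan(βl)

Z_in ≈ +j29 Ω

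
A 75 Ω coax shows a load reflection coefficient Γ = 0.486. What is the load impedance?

Z_L = Z_0·(1 + Γ)/(1 − Γ) = 75·(1.49)/(0.514)

Z_L ≈ 217 Ω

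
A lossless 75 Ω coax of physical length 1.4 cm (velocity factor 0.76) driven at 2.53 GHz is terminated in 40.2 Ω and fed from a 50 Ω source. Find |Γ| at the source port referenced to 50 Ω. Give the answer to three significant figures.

λ = v/f = 0.76·c / 2.53 GHz = 0.0901 m
βl = 2π·l/λ = 2π × 0.155 = 55.9°
tan(βl) = 1.48
Z_in = Z_0·(Z_L + jZ_0·tanβl)/(Z_0 + jZ_L·tanβl) = 78.7 + j48.5 Ω
Γ_s = (Z_in − Z_s)/(Z_in + Z_s) = (28.7 + j48.5)/(129 + j48.5), |Γ_s| = 0.41

|Γ| ≈ 0.41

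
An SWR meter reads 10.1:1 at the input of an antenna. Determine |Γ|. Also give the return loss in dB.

|Γ| ≈ 0.82; return loss ≈ 1.73 dB

|Γ| = (S − 1)/(S + 1) = (10.1 − 1)/(10.1 + 1) = 9.1/11.1
RL = −20·log₁₀|Γ| = −20·log₁₀(0.82)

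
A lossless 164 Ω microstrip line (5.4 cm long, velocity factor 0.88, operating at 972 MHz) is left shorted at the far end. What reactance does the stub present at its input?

X_in ≈ 492 Ω (inductive)

λ = v/f = 0.88·c / 972 MHz = 0.272 m
βl = 2π·l/λ = 2π × 0.199 = 71.6°
tan(βl) = 3
For a shorted stub, Z_in = jZ_0·tan(βl)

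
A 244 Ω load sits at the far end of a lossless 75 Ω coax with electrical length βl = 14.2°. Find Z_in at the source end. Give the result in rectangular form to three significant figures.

Z_in ≈ 155 − j108 Ω

tan(βl) = tan(14.2°) = 0.253
Z_in = Z_0·(Z_L + jZ_0·tanβl)/(Z_0 + jZ_L·tanβl)
     = 75·(244 + j19)/(75 + j61.7)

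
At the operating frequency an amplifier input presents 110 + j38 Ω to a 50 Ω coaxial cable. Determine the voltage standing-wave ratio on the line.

Γ = (Z_L − Z_0)/(Z_L + Z_0) = (60 + j38)/(160 + j38)
|Γ| = 71/164 = 0.432
VSWR = (1 + |Γ|)/(1 − |Γ|) = 1.43/0.568

VSWR ≈ 2.52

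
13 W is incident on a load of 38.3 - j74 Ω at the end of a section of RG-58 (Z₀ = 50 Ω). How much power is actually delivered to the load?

P_delivered ≈ 7.5 W

|Γ| = |(-11.7 − j74)/(88.3 − j74)| = 0.65
|Γ|² = 0.423
P_refl = |Γ|²·P_inc = 5.5 W, P_del = (1 − |Γ|²)·P_inc = 7.5 W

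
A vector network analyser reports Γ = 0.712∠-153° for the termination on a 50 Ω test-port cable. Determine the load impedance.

Z_L ≈ 8.88 − j11.6 Ω

Z_L = Z_0·(1 + Γ)/(1 − Γ) = 50·(0.366 − j0.323)/(1.63 + j0.323)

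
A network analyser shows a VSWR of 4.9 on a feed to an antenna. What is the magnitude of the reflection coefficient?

|Γ| = (S − 1)/(S + 1) = (4.9 − 1)/(4.9 + 1) = 3.9/5.9

|Γ| ≈ 0.661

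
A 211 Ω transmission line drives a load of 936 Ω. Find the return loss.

Γ = (936 − 211)/(936 + 211) = 0.632
RL = −20·log₁₀|Γ| = −20·log₁₀(0.632)

RL ≈ 3.98 dB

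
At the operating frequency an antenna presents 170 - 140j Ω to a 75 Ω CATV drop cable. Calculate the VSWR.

Γ = (Z_L − Z_0)/(Z_L + Z_0) = (95 − j140)/(245 − j140)
|Γ| = 169/282 = 0.6
VSWR = (1 + |Γ|)/(1 − |Γ|) = 1.6/0.4

VSWR ≈ 3.99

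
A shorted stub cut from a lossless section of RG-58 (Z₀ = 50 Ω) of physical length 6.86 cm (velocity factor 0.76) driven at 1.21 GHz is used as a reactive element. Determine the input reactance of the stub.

λ = v/f = 0.76·c / 1.21 GHz = 0.188 m
βl = 2π·l/λ = 2π × 0.364 = 131°
tan(βl) = -1.15
For a shorted stub, Z_in = jZ_0·tan(βl)

X_in ≈ -57.4 Ω (capacitive)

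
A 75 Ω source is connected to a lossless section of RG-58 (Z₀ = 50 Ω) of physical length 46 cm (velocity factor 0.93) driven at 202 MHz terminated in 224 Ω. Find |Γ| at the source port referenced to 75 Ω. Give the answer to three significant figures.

λ = v/f = 0.93·c / 202 MHz = 1.38 m
βl = 2π·l/λ = 2π × 0.333 = 120°
tan(βl) = -1.74
Z_in = Z_0·(Z_L + jZ_0·tanβl)/(Z_0 + jZ_L·tanβl) = 14.6 + j26.9 Ω
Γ_s = (Z_in − Z_s)/(Z_in + Z_s) = (-60.4 + j26.9)/(89.6 + j26.9), |Γ_s| = 0.707

|Γ| ≈ 0.707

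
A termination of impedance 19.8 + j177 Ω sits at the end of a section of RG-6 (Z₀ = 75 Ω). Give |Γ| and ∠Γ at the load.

Γ = (Z_L − Z_0)/(Z_L + Z_0) = (-55.2 + j177)/(94.8 + j177)
|Γ| = 185/201 = 0.923

Γ ≈ 0.923 ∠ 45.5°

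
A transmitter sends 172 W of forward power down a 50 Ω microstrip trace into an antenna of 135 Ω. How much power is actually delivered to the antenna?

Γ = (135 − 50)/(135 + 50) = 0.459
|Γ|² = 0.211
P_refl = |Γ|²·P_inc = 36.3 W, P_del = (1 − |Γ|²)·P_inc = 136 W

P_delivered ≈ 136 W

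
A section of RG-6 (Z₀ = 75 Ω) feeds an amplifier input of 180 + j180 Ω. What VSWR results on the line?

VSWR ≈ 5.02

Γ = (Z_L − Z_0)/(Z_L + Z_0) = (105 + j180)/(255 + j180)
|Γ| = 208/312 = 0.668
VSWR = (1 + |Γ|)/(1 − |Γ|) = 1.67/0.332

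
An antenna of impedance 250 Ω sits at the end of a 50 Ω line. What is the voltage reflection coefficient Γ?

Γ = 0.667

Γ = (Z_L − Z_0)/(Z_L + Z_0) = (250 − 50)/(250 + 50) = 200/300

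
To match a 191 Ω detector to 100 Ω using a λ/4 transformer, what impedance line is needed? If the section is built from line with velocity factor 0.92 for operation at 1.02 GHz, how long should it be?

Z_qwt = √(Z_0·R_L) = √(100 × 191) = √19100
λ = 0.92·c/f = 0.271 m, so l = λ/4 = 0.0676 m

Z_qwt ≈ 138 Ω; length ≈ 6.76 cm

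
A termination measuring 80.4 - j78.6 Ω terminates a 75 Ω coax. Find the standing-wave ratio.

Γ = (Z_L − Z_0)/(Z_L + Z_0) = (5.4 − j78.6)/(155.4 − j78.6)
|Γ| = 78.8/174 = 0.452
VSWR = (1 + |Γ|)/(1 − |Γ|) = 1.45/0.548

VSWR ≈ 2.65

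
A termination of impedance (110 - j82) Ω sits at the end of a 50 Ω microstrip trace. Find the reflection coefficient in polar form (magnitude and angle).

Γ = (Z_L − Z_0)/(Z_L + Z_0) = (60 − j82)/(160 − j82)
|Γ| = 102/180 = 0.565

Γ ≈ 0.565 ∠ -26.7°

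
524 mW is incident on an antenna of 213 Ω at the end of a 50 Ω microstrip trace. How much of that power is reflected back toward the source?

P_reflected ≈ 201 mW

Γ = (213 − 50)/(213 + 50) = 0.62
|Γ|² = 0.384
P_refl = |Γ|²·P_inc = 201 mW, P_del = (1 − |Γ|²)·P_inc = 323 mW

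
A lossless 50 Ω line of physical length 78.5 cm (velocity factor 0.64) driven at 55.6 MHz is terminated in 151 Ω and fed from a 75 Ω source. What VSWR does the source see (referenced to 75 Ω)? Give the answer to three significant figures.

VSWR ≈ 4.48

λ = v/f = 0.64·c / 55.6 MHz = 3.45 m
βl = 2π·l/λ = 2π × 0.227 = 81.8°
tan(βl) = 6.97
Z_in = Z_0·(Z_L + jZ_0·tanβl)/(Z_0 + jZ_L·tanβl) = 16.9 − j6.37 Ω
Γ_s = (Z_in − Z_s)/(Z_in + Z_s) = (-58.1 − j6.37)/(91.9 − j6.37), |Γ_s| = 0.635
VSWR = (1 + |Γ_s|)/(1 − |Γ_s|)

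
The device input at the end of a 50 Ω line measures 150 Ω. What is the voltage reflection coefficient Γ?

Γ = 0.5

Γ = (Z_L − Z_0)/(Z_L + Z_0) = (150 − 50)/(150 + 50) = 100/200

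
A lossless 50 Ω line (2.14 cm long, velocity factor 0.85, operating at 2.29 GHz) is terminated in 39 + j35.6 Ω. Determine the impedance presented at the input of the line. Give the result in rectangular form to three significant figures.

λ = v/f = 0.85·c / 2.29 GHz = 0.111 m
βl = 2π·l/λ = 2π × 0.192 = 69.2°
tan(βl) = tan(69.2°) = 2.63
Z_in = Z_0·(Z_L + jZ_0·tanβl)/(Z_0 + jZ_L·tanβl)
     = 50·(39 + j167)/(-43.6 + j103)

Z_in ≈ 62.1 − j45.4 Ω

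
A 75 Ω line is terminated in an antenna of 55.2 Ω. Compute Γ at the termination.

Γ = (Z_L − Z_0)/(Z_L + Z_0) = (55.2 − 75)/(55.2 + 75) = -19.8/130.2

Γ = -0.152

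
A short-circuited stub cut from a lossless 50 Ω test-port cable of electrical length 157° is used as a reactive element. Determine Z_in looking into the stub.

Z_in ≈ −j21.2 Ω

tan(βl) = -0.424
For a short-circuited stub, Z_in = jZ_0·tan(βl)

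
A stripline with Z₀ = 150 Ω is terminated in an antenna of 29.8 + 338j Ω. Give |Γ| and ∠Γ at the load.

Γ ≈ 0.937 ∠ 47.6°

Γ = (Z_L − Z_0)/(Z_L + Z_0) = (-120.2 + j338)/(179.8 + j338)
|Γ| = 359/383 = 0.937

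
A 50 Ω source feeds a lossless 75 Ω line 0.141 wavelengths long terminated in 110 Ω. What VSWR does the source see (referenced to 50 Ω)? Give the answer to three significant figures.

βl = 2π × 0.141 = 50.8°
tan(βl) = 1.22
Z_in = Z_0·(Z_L + jZ_0·tanβl)/(Z_0 + jZ_L·tanβl) = 65.1 − j25 Ω
Γ_s = (Z_in − Z_s)/(Z_in + Z_s) = (15.1 − j25)/(115 − j25), |Γ_s| = 0.248
VSWR = (1 + |Γ_s|)/(1 − |Γ_s|)

VSWR ≈ 1.66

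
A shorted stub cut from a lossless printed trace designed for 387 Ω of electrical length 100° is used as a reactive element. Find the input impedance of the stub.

Z_in ≈ −j2190 Ω

tan(βl) = -5.67
For a shorted stub, Z_in = jZ_0·tan(βl)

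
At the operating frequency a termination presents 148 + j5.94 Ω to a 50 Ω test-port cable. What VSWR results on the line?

VSWR ≈ 2.97

Γ = (Z_L − Z_0)/(Z_L + Z_0) = (98 + j5.94)/(198 + j5.94)
|Γ| = 98.2/198 = 0.496
VSWR = (1 + |Γ|)/(1 − |Γ|) = 1.5/0.504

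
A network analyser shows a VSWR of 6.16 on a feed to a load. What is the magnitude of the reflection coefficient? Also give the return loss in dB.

|Γ| = (S − 1)/(S + 1) = (6.16 − 1)/(6.16 + 1) = 5.16/7.16
RL = −20·log₁₀|Γ| = −20·log₁₀(0.721)

|Γ| ≈ 0.721; return loss ≈ 2.85 dB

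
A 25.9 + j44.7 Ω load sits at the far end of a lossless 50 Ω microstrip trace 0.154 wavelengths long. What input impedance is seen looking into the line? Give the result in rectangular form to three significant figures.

Z_in ≈ 123 − j83.2 Ω

βl = 2π × 0.154 = 55.4°
tan(βl) = tan(55.4°) = 1.45
Z_in = Z_0·(Z_L + jZ_0·tanβl)/(Z_0 + jZ_L·tanβl)
     = 50·(25.9 + j117)/(-14.9 + j37.6)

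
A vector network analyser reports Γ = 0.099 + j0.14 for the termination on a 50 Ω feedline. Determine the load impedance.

Z_L ≈ 58.4 + j16.8 Ω

Z_L = Z_0·(1 + Γ)/(1 − Γ) = 50·(1.1 + j0.14)/(0.901 − j0.14)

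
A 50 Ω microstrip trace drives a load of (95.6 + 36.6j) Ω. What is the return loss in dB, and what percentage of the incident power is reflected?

Γ = (45.6 + j36.6)/(145.6 + j36.6), |Γ| = 0.389
RL = −20·log₁₀(0.389) = 8.19 dB
P_refl/P_inc = |Γ|² = 0.152

RL ≈ 8.19 dB; 15.2% of incident power reflected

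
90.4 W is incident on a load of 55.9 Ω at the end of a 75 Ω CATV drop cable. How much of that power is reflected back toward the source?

P_reflected ≈ 1.92 W

Γ = (55.9 − 75)/(55.9 + 75) = -0.146
|Γ|² = 0.0213
P_refl = |Γ|²·P_inc = 1.92 W, P_del = (1 − |Γ|²)·P_inc = 88.5 W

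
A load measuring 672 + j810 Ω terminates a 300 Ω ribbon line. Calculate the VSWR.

VSWR ≈ 5.77

Γ = (Z_L − Z_0)/(Z_L + Z_0) = (372 + j810)/(972 + j810)
|Γ| = 891/1270 = 0.704
VSWR = (1 + |Γ|)/(1 − |Γ|) = 1.7/0.296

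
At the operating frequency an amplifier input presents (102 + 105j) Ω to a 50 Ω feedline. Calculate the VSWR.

Γ = (Z_L − Z_0)/(Z_L + Z_0) = (52 + j105)/(152 + j105)
|Γ| = 117/185 = 0.634
VSWR = (1 + |Γ|)/(1 − |Γ|) = 1.63/0.366

VSWR ≈ 4.47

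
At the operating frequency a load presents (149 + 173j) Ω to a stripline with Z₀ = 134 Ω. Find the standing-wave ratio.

VSWR ≈ 3.2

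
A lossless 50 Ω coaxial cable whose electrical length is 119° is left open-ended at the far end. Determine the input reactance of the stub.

tan(βl) = -1.8
For an open-ended stub, Z_in = −jZ_0·cot(βl) = −jZ_0/tan(βl)

X_in ≈ 27.7 Ω (inductive)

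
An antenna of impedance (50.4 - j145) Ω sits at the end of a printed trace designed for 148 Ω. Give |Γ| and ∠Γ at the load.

Γ ≈ 0.711 ∠ -87.8°

Γ = (Z_L − Z_0)/(Z_L + Z_0) = (-97.6 − j145)/(198.4 − j145)
|Γ| = 175/246 = 0.711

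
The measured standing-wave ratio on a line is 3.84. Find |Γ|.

|Γ| = (S − 1)/(S + 1) = (3.84 − 1)/(3.84 + 1) = 2.84/4.84

|Γ| ≈ 0.587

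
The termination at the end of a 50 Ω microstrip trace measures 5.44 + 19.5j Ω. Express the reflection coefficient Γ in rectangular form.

Γ = (Z_L − Z_0)/(Z_L + Z_0) = (-44.56 + j19.5)/(55.44 + j19.5)

Γ ≈ -0.605 + j0.565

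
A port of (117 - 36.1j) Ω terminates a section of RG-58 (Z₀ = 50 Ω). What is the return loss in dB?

RL ≈ 7.02 dB

Γ = (67 − j36.1)/(167 − j36.1), |Γ| = 0.445
RL = −20·log₁₀|Γ| = −20·log₁₀(0.445)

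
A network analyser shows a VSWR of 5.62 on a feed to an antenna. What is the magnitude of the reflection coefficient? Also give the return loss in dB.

|Γ| ≈ 0.698; return loss ≈ 3.12 dB

|Γ| = (S − 1)/(S + 1) = (5.62 − 1)/(5.62 + 1) = 4.62/6.62
RL = −20·log₁₀|Γ| = −20·log₁₀(0.698)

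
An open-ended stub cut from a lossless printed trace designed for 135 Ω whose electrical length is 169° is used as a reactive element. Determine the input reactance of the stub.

X_in ≈ 695 Ω (inductive)

tan(βl) = -0.194
For an open-ended stub, Z_in = −jZ_0·cot(βl) = −jZ_0/tan(βl)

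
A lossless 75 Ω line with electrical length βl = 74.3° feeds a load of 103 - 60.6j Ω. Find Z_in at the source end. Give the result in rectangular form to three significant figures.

tan(βl) = tan(74.3°) = 3.56
Z_in = Z_0·(Z_L + jZ_0·tanβl)/(Z_0 + jZ_L·tanβl)
     = 75·(103 + j206)/(291 + j366)

Z_in ≈ 36.2 + j7.61 Ω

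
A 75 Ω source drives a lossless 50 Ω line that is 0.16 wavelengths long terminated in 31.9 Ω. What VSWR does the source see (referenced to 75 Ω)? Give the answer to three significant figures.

βl = 2π × 0.16 = 57.6°
tan(βl) = 1.58
Z_in = Z_0·(Z_L + jZ_0·tanβl)/(Z_0 + jZ_L·tanβl) = 55.3 + j23.2 Ω
Γ_s = (Z_in − Z_s)/(Z_in + Z_s) = (-19.7 + j23.2)/(130 + j23.2), |Γ_s| = 0.23
VSWR = (1 + |Γ_s|)/(1 − |Γ_s|)

VSWR ≈ 1.6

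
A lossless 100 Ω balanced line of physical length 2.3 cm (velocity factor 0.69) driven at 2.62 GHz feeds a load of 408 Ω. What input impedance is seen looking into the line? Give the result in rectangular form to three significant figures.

λ = v/f = 0.69·c / 2.62 GHz = 0.079 m
βl = 2π·l/λ = 2π × 0.291 = 105°
tan(βl) = tan(105°) = -3.78
Z_in = Z_0·(Z_L + jZ_0·tanβl)/(Z_0 + jZ_L·tanβl)
     = 100·(408 − j378)/(100 − j1540)

Z_in ≈ 26.1 + j24.7 Ω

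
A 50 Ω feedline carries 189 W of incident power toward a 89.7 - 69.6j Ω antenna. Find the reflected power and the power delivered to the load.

P_reflected ≈ 49.8 W; P_delivered ≈ 139 W

|Γ| = |(39.7 − j69.6)/(139.7 − j69.6)| = 0.513
|Γ|² = 0.264
P_refl = |Γ|²·P_inc = 49.8 W, P_del = (1 − |Γ|²)·P_inc = 139 W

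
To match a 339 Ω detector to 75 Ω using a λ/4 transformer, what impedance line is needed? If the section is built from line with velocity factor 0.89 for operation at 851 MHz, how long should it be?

Z_qwt ≈ 159 Ω; length ≈ 7.84 cm

Z_qwt = √(Z_0·R_L) = √(75 × 339) = √25420
λ = 0.89·c/f = 0.314 m, so l = λ/4 = 0.0784 m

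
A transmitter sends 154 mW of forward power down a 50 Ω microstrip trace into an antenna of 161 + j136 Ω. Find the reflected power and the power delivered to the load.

P_reflected ≈ 75.3 mW; P_delivered ≈ 78.7 mW

|Γ| = |(111 + j136)/(211 + j136)| = 0.699
|Γ|² = 0.489
P_refl = |Γ|²·P_inc = 75.3 mW, P_del = (1 − |Γ|²)·P_inc = 78.7 mW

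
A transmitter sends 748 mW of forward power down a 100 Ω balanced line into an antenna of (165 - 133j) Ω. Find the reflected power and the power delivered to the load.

|Γ| = |(65 − j133)/(265 − j133)| = 0.499
|Γ|² = 0.249
P_refl = |Γ|²·P_inc = 186 mW, P_del = (1 − |Γ|²)·P_inc = 562 mW

P_reflected ≈ 186 mW; P_delivered ≈ 562 mW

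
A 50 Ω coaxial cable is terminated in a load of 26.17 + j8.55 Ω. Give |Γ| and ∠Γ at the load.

Γ = (Z_L − Z_0)/(Z_L + Z_0) = (-23.83 + j8.55)/(76.17 + j8.55)
|Γ| = 25.3/76.6 = 0.33

Γ ≈ 0.33 ∠ 154°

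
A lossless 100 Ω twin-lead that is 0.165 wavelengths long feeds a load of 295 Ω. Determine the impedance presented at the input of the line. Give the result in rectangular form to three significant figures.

Z_in ≈ 44 − j50.3 Ω

βl = 2π × 0.165 = 59.4°
tan(βl) = tan(59.4°) = 1.69
Z_in = Z_0·(Z_L + jZ_0·tanβl)/(Z_0 + jZ_L·tanβl)
     = 100·(295 + j169)/(100 + j499)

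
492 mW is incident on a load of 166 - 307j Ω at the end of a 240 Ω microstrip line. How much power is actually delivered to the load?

P_delivered ≈ 303 mW

|Γ| = |(-74 − j307)/(406 − j307)| = 0.62
|Γ|² = 0.385
P_refl = |Γ|²·P_inc = 189 mW, P_del = (1 − |Γ|²)·P_inc = 303 mW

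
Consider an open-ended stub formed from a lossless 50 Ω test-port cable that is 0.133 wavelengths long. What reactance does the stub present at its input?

βl = 2π × 0.133 = 47.9°
tan(βl) = 1.11
For an open-ended stub, Z_in = −jZ_0·cot(βl) = −jZ_0/tan(βl)

X_in ≈ -45.2 Ω (capacitive)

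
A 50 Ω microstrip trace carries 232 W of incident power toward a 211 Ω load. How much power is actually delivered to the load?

P_delivered ≈ 144 W

Γ = (211 − 50)/(211 + 50) = 0.617
|Γ|² = 0.381
P_refl = |Γ|²·P_inc = 88.3 W, P_del = (1 − |Γ|²)·P_inc = 144 W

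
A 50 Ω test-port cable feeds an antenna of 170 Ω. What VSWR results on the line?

VSWR ≈ 3.4

Γ = (170 − 50)/(170 + 50) = 0.545
VSWR = (1 + 0.545)/(1 − 0.545)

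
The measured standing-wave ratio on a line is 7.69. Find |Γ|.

|Γ| = (S − 1)/(S + 1) = (7.69 − 1)/(7.69 + 1) = 6.69/8.69

|Γ| ≈ 0.77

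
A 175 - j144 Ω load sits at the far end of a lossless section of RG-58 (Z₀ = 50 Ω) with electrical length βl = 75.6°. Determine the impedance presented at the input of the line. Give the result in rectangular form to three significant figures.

tan(βl) = tan(75.6°) = 3.89
Z_in = Z_0·(Z_L + jZ_0·tanβl)/(Z_0 + jZ_L·tanβl)
     = 50·(175 + j50.7)/(611 + j682)

Z_in ≈ 8.44 − j5.27 Ω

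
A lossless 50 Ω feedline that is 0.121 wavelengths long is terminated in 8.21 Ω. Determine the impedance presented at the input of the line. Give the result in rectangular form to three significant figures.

βl = 2π × 0.121 = 43.6°
tan(βl) = tan(43.6°) = 0.951
Z_in = Z_0·(Z_L + jZ_0·tanβl)/(Z_0 + jZ_L·tanβl)
     = 50·(8.21 + j47.5)/(50 + j7.81)

Z_in ≈ 15.3 + j45.2 Ω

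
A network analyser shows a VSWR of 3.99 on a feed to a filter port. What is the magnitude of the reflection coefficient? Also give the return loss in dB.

|Γ| = (S − 1)/(S + 1) = (3.99 − 1)/(3.99 + 1) = 2.99/4.99
RL = −20·log₁₀|Γ| = −20·log₁₀(0.599)

|Γ| ≈ 0.599; return loss ≈ 4.45 dB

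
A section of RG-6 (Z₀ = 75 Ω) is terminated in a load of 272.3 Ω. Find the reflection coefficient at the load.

Γ = (Z_L − Z_0)/(Z_L + Z_0) = (272.3 − 75)/(272.3 + 75) = 197.3/347.3

Γ = 0.568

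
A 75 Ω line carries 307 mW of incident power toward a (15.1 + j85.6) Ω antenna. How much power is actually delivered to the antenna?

P_delivered ≈ 90 mW

|Γ| = |(-59.9 + j85.6)/(90.1 + j85.6)| = 0.841
|Γ|² = 0.707
P_refl = |Γ|²·P_inc = 217 mW, P_del = (1 − |Γ|²)·P_inc = 90 mW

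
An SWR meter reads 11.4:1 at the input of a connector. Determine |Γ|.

|Γ| = (S − 1)/(S + 1) = (11.4 − 1)/(11.4 + 1) = 10.4/12.4

|Γ| ≈ 0.839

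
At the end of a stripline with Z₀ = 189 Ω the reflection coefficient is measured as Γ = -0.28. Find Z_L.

Z_L ≈ 106 Ω

Z_L = Z_0·(1 + Γ)/(1 − Γ) = 189·(0.72)/(1.28)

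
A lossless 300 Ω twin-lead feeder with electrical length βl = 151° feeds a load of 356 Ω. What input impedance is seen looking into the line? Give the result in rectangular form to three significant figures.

Z_in ≈ 325 + j47.4 Ω

tan(βl) = tan(151°) = -0.554
Z_in = Z_0·(Z_L + jZ_0·tanβl)/(Z_0 + jZ_L·tanβl)
     = 300·(356 − j166)/(300 − j197)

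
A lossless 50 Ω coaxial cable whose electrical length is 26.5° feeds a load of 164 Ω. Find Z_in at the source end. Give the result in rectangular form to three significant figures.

tan(βl) = tan(26.5°) = 0.499
Z_in = Z_0·(Z_L + jZ_0·tanβl)/(Z_0 + jZ_L·tanβl)
     = 50·(164 + j24.9)/(50 + j81.8)

Z_in ≈ 55.7 − j66.2 Ω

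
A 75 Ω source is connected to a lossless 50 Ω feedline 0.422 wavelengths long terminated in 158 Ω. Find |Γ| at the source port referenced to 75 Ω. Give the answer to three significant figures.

βl = 2π × 0.422 = 152°
tan(βl) = -0.534
Z_in = Z_0·(Z_L + jZ_0·tanβl)/(Z_0 + jZ_L·tanβl) = 52.8 + j62.4 Ω
Γ_s = (Z_in − Z_s)/(Z_in + Z_s) = (-22.2 + j62.4)/(128 + j62.4), |Γ_s| = 0.465

|Γ| ≈ 0.465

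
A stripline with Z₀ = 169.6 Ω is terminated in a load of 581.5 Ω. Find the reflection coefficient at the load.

Γ = (Z_L − Z_0)/(Z_L + Z_0) = (581.5 − 169.6)/(581.5 + 169.6) = 411.9/751.1

Γ = 0.548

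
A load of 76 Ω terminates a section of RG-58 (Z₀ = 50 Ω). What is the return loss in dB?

Γ = (76 − 50)/(76 + 50) = 0.206
RL = −20·log₁₀|Γ| = −20·log₁₀(0.206)

RL ≈ 13.7 dB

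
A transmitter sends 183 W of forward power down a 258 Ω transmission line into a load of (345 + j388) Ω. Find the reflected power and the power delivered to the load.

|Γ| = |(87 + j388)/(603 + j388)| = 0.555
|Γ|² = 0.308
P_refl = |Γ|²·P_inc = 56.3 W, P_del = (1 − |Γ|²)·P_inc = 127 W

P_reflected ≈ 56.3 W; P_delivered ≈ 127 W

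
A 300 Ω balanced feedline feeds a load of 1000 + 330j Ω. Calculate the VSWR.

Γ = (Z_L − Z_0)/(Z_L + Z_0) = (700 + j330)/(1300 + j330)
|Γ| = 774/1340 = 0.577
VSWR = (1 + |Γ|)/(1 − |Γ|) = 1.58/0.423

VSWR ≈ 3.73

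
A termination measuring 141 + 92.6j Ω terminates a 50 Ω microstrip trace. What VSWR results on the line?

Γ = (Z_L − Z_0)/(Z_L + Z_0) = (91 + j92.6)/(191 + j92.6)
|Γ| = 130/212 = 0.612
VSWR = (1 + |Γ|)/(1 − |Γ|) = 1.61/0.388

VSWR ≈ 4.15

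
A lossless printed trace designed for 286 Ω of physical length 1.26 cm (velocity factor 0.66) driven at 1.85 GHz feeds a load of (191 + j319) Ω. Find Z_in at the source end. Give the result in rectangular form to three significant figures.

λ = v/f = 0.66·c / 1.85 GHz = 0.107 m
βl = 2π·l/λ = 2π × 0.118 = 42.4°
tan(βl) = tan(42.4°) = 0.913
Z_in = Z_0·(Z_L + jZ_0·tanβl)/(Z_0 + jZ_L·tanβl)
     = 286·(191 + j580)/(-5.1 + j174)

Z_in ≈ 942 − j341 Ω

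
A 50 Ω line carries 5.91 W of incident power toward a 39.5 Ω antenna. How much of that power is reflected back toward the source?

Γ = (39.5 − 50)/(39.5 + 50) = -0.117
|Γ|² = 0.0138
P_refl = |Γ|²·P_inc = 0.0813 W, P_del = (1 − |Γ|²)·P_inc = 5.83 W

P_reflected ≈ 0.0813 W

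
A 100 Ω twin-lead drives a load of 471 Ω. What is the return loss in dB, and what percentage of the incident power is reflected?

Γ = (471 − 100)/(471 + 100) = 0.65
RL = −20·log₁₀(0.65) = 3.75 dB
P_refl/P_inc = |Γ|² = 0.422

RL ≈ 3.75 dB; 42.2% of incident power reflected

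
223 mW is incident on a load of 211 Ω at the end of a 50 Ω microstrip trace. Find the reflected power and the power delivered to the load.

P_reflected ≈ 84.9 mW; P_delivered ≈ 138 mW

Γ = (211 − 50)/(211 + 50) = 0.617
|Γ|² = 0.381
P_refl = |Γ|²·P_inc = 84.9 mW, P_del = (1 − |Γ|²)·P_inc = 138 mW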